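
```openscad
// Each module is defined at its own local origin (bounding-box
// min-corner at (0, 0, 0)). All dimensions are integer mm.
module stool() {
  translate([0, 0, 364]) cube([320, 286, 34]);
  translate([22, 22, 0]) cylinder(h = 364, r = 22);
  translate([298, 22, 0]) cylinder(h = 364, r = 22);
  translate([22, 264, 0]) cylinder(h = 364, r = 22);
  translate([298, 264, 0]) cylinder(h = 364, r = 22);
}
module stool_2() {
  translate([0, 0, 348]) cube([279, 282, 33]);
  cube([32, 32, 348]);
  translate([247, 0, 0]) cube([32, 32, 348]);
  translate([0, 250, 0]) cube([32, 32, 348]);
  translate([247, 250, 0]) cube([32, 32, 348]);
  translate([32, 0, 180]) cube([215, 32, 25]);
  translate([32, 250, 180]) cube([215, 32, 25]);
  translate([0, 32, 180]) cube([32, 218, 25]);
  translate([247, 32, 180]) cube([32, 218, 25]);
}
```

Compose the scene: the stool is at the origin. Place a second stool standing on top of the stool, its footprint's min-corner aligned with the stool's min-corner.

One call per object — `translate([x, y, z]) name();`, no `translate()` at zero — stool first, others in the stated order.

stool();
translate([0, 0, 398]) stool_2();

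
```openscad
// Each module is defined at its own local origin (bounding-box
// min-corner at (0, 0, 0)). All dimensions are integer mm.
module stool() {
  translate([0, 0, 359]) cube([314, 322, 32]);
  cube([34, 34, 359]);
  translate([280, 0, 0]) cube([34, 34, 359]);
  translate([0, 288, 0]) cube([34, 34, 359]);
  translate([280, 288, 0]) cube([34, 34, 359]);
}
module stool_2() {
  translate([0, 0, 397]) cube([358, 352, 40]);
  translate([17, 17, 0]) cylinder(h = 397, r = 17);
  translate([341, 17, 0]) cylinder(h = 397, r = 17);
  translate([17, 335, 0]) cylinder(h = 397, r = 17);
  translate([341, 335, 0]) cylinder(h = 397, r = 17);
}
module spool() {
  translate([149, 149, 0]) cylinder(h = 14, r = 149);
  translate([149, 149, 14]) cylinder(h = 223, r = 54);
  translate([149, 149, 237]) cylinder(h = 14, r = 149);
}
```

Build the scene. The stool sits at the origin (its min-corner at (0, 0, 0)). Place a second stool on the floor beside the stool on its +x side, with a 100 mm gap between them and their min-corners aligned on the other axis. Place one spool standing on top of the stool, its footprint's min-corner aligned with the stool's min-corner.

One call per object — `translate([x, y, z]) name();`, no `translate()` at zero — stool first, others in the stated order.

stool();
translate([414, 0, 0]) stool_2();
translate([0, 0, 391]) spool();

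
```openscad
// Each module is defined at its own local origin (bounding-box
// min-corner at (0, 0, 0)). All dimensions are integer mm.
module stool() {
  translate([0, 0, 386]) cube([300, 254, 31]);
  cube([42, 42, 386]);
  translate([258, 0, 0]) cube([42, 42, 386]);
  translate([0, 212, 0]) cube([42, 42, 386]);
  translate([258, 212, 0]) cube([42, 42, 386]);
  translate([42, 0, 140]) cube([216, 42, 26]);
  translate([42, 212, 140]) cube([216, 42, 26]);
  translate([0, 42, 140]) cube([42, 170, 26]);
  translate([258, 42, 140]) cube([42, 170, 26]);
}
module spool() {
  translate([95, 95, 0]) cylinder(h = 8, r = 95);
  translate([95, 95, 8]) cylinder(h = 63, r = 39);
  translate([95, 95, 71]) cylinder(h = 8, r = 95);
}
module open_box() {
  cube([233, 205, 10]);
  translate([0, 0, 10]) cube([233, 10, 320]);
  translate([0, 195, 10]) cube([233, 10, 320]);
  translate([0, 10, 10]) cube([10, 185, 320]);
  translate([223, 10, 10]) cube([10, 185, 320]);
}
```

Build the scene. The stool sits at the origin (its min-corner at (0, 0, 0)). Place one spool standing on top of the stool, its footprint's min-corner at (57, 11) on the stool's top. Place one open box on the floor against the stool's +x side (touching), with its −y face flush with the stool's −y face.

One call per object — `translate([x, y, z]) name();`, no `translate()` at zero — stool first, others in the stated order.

stool();
translate([57, 11, 417]) spool();
translate([300, 0, 0]) open_box();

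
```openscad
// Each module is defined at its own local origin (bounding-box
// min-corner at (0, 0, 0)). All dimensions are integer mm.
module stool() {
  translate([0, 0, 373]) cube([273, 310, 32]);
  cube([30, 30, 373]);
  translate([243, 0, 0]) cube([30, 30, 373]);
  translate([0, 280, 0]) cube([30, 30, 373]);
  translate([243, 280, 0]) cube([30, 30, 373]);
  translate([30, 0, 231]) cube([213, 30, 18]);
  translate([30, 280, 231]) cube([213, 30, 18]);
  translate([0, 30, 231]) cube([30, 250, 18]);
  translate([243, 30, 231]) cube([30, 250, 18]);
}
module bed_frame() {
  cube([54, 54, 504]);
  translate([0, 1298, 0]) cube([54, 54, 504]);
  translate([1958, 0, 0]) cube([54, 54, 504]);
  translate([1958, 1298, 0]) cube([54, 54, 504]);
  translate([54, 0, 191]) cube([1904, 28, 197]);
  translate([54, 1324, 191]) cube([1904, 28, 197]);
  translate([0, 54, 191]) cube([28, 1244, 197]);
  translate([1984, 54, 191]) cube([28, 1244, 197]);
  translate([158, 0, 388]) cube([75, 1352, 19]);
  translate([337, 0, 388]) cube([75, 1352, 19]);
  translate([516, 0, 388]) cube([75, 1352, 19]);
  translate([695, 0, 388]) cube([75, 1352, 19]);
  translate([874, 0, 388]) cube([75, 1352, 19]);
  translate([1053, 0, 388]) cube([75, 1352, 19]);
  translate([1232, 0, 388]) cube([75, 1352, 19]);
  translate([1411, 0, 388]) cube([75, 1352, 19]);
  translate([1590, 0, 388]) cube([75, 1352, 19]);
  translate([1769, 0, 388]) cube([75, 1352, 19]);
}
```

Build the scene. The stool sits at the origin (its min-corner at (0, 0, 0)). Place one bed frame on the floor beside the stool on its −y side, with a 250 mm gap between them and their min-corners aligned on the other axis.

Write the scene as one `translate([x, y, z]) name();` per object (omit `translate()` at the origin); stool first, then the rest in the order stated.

stool();
translate([0, -1602, 0]) bed_frame();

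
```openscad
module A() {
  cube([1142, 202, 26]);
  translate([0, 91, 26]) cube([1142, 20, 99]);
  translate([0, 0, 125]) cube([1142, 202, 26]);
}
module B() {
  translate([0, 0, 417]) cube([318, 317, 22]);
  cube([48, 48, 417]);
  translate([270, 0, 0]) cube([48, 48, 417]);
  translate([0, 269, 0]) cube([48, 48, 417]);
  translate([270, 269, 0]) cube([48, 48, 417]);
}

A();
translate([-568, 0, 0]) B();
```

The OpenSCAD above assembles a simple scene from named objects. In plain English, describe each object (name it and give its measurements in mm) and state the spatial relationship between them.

A is an I-beam lying along x, 1142 mm long. Overall section height 151 mm. Two flanges 202 mm wide (y) and 26 mm thick, one on the floor and one at the top; a web 20 mm thick runs between them, centred on the flange width.

B is a four-legged stool. The seat is a 318×317×22 mm slab whose top surface is at z = 439 mm; four square legs, each 48×48 mm in cross-section, run from the floor (z = 0) to the underside of the seat, each flush with a corner of the seat.

The stool is on the floor beside the I-beam on its −x side.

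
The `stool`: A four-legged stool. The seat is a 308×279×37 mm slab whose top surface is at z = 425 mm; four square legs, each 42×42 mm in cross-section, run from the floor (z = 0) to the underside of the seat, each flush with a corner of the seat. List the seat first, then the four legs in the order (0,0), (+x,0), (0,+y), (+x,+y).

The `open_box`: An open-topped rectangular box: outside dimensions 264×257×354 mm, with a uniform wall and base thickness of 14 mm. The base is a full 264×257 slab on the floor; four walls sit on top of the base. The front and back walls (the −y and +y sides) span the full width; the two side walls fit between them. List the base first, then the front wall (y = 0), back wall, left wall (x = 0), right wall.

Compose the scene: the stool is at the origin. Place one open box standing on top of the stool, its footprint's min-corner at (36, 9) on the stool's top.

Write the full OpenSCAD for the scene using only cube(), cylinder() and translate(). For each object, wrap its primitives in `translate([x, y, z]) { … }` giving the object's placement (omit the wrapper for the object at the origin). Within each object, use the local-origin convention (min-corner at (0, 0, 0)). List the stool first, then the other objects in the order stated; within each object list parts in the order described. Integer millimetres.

translate([0, 0, 388]) cube([308, 279, 37]);
cube([42, 42, 388]);
translate([266, 0, 0]) cube([42, 42, 388]);
translate([0, 237, 0]) cube([42, 42, 388]);
translate([266, 237, 0]) cube([42, 42, 388]);
translate([36, 9, 425]) {
  cube([264, 257, 14]);
  translate([0, 0, 14]) cube([264, 14, 340]);
  translate([0, 243, 14]) cube([264, 14, 340]);
  translate([0, 14, 14]) cube([14, 229, 340]);
  translate([250, 14, 14]) cube([14, 229, 340]);
}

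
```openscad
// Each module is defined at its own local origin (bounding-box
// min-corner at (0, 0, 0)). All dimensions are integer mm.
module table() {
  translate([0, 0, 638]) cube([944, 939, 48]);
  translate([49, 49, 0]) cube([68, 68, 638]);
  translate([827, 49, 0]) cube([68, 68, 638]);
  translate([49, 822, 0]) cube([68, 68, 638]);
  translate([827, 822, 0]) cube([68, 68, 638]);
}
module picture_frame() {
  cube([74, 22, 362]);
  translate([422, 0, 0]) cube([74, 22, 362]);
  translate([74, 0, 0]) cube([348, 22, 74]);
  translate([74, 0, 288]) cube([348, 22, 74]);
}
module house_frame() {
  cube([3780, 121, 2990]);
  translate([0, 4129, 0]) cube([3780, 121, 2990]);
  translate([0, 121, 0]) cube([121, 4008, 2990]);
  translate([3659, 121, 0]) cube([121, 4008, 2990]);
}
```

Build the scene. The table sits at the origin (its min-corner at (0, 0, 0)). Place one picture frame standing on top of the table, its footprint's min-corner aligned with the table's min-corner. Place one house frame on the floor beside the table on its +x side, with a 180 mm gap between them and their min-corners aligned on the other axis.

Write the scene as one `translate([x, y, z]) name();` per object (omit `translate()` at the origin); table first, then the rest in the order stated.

table();
translate([0, 0, 686]) picture_frame();
translate([1124, 0, 0]) house_frame();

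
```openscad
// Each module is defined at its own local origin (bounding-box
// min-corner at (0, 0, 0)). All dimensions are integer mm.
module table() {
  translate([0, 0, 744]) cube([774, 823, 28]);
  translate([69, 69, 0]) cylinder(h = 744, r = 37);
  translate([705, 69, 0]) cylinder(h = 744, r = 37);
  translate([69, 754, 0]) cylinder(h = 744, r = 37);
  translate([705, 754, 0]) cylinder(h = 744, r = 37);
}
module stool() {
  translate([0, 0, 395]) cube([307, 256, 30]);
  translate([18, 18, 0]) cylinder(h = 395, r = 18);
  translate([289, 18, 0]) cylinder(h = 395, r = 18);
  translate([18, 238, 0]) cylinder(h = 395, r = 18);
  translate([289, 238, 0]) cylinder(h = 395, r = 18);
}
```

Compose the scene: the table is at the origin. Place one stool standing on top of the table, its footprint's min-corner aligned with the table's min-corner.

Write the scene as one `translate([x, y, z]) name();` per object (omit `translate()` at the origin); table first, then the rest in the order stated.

table();
translate([0, 0, 772]) stool();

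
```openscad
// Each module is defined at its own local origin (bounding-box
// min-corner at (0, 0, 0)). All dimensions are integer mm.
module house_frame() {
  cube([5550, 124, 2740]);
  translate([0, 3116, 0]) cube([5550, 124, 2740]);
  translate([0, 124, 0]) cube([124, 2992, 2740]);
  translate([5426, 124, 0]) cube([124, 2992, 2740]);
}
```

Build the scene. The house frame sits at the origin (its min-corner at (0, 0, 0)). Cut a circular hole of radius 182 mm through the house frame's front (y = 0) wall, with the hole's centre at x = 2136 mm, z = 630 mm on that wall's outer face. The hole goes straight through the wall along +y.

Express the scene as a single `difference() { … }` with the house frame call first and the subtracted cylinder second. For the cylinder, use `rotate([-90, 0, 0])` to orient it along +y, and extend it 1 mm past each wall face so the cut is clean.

difference() {
  house_frame();
  translate([2136, -1, 630]) rotate([-90, 0, 0]) cylinder(h = 126, r = 182);
}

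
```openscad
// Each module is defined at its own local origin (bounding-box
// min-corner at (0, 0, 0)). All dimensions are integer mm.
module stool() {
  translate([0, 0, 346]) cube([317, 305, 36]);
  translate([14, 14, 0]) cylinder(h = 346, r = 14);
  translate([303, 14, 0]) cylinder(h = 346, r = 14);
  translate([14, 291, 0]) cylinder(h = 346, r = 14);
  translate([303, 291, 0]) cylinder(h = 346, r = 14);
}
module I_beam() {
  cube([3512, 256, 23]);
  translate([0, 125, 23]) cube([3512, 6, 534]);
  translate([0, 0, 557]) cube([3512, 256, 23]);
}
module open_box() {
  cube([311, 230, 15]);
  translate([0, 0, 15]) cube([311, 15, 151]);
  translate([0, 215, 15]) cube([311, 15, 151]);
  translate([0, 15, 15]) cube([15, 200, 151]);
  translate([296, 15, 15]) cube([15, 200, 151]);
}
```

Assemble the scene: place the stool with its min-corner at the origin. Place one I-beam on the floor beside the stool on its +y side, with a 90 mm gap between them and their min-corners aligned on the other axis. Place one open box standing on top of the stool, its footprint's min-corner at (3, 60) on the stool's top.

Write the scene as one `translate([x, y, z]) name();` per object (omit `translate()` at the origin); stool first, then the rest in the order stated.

stool();
translate([0, 395, 0]) I_beam();
translate([3, 60, 382]) open_box();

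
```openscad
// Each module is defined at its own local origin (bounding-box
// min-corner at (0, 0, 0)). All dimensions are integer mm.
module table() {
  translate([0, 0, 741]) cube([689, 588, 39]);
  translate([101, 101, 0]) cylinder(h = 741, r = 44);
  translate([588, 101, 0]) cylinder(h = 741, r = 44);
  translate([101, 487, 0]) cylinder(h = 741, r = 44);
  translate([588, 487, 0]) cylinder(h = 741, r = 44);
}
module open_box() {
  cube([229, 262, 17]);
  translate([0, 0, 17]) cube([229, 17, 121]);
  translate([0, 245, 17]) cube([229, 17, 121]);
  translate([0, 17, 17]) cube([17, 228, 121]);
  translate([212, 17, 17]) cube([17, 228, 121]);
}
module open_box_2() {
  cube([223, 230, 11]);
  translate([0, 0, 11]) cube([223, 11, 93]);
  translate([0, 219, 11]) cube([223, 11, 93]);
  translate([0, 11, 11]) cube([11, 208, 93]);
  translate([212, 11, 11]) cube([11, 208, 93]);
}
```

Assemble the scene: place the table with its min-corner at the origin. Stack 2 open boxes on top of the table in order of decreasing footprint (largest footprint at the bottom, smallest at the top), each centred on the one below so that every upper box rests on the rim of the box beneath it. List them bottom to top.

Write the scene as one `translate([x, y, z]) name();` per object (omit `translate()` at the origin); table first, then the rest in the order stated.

table();
translate([230, 163, 780]) open_box();
translate([233, 179, 918]) open_box_2();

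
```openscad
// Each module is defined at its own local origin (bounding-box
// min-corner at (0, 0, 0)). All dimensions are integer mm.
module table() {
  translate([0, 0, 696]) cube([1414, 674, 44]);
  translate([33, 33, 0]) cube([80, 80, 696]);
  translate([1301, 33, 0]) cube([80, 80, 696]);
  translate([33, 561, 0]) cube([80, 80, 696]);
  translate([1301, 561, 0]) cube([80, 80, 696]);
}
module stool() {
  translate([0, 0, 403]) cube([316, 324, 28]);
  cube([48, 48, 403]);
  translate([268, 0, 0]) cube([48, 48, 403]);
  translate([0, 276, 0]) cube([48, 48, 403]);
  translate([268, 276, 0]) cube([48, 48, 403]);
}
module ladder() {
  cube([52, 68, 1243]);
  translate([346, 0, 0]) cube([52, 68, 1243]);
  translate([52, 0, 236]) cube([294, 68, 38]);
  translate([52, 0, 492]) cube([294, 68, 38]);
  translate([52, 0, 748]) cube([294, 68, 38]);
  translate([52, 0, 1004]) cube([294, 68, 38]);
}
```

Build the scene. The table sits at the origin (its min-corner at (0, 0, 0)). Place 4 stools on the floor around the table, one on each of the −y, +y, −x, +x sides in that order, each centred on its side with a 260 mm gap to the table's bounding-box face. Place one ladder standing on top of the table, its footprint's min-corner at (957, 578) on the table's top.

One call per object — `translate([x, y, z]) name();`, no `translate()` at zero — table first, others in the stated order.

table();
translate([549, -584, 0]) stool();
translate([549, 934, 0]) stool();
translate([-576, 175, 0]) stool();
translate([1674, 175, 0]) stool();
translate([957, 578, 740]) ladder();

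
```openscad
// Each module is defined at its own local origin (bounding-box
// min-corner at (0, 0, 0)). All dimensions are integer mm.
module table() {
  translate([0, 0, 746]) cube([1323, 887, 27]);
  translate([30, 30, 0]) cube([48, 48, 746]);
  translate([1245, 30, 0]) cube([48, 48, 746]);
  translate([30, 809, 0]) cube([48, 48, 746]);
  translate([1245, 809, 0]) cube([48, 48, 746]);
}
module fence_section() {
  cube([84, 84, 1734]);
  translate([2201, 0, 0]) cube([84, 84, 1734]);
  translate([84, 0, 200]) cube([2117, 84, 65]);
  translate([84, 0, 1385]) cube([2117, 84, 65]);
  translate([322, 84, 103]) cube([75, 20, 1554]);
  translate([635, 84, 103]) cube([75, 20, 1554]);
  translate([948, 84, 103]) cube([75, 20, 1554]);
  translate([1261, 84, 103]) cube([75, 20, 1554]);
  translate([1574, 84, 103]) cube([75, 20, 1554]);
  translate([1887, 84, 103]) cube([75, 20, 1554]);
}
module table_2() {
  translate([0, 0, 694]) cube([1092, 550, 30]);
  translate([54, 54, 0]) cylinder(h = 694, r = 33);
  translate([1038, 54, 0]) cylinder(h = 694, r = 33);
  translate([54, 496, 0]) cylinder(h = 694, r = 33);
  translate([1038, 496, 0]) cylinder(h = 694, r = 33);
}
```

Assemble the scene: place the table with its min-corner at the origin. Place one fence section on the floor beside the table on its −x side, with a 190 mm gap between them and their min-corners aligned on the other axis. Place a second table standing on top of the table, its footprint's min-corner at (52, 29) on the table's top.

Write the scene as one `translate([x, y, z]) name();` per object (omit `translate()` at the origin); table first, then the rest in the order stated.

table();
translate([-2475, 0, 0]) fence_section();
translate([52, 29, 773]) table_2();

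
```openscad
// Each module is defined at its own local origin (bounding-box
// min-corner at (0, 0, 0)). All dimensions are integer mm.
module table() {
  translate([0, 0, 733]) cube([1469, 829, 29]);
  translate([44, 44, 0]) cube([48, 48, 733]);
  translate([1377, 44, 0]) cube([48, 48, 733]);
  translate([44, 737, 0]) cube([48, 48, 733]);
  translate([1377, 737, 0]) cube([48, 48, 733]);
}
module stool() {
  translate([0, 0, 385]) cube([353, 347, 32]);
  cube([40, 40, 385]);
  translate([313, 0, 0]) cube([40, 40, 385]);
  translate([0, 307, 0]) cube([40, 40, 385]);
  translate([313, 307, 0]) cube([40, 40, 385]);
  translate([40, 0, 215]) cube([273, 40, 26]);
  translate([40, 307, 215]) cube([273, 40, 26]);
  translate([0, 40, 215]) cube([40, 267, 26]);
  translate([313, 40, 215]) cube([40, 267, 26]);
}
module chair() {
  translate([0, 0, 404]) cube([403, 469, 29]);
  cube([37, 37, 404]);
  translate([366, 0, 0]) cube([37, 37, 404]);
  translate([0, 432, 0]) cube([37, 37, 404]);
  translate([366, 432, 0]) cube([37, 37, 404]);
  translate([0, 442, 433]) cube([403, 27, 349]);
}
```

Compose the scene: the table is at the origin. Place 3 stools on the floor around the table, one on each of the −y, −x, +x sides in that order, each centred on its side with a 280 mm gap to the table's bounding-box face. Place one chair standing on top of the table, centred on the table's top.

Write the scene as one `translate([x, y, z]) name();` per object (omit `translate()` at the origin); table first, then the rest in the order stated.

table();
translate([558, -627, 0]) stool();
translate([-633, 241, 0]) stool();
translate([1749, 241, 0]) stool();
translate([533, 180, 762]) chair();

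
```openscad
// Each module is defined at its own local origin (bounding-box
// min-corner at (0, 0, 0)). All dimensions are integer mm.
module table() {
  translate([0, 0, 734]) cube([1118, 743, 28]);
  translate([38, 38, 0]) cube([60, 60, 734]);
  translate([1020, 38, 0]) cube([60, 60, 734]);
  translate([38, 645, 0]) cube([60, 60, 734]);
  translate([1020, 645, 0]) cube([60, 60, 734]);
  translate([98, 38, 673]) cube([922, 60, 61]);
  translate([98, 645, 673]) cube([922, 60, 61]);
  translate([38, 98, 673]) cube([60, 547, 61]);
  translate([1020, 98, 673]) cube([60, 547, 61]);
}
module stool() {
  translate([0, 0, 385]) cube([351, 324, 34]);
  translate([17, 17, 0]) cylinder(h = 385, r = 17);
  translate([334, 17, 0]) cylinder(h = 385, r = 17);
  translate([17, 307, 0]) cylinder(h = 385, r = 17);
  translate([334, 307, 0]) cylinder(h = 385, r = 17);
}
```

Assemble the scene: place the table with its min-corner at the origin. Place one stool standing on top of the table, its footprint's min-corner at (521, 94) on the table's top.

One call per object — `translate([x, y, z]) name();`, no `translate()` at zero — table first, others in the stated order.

table();
translate([521, 94, 762]) stool();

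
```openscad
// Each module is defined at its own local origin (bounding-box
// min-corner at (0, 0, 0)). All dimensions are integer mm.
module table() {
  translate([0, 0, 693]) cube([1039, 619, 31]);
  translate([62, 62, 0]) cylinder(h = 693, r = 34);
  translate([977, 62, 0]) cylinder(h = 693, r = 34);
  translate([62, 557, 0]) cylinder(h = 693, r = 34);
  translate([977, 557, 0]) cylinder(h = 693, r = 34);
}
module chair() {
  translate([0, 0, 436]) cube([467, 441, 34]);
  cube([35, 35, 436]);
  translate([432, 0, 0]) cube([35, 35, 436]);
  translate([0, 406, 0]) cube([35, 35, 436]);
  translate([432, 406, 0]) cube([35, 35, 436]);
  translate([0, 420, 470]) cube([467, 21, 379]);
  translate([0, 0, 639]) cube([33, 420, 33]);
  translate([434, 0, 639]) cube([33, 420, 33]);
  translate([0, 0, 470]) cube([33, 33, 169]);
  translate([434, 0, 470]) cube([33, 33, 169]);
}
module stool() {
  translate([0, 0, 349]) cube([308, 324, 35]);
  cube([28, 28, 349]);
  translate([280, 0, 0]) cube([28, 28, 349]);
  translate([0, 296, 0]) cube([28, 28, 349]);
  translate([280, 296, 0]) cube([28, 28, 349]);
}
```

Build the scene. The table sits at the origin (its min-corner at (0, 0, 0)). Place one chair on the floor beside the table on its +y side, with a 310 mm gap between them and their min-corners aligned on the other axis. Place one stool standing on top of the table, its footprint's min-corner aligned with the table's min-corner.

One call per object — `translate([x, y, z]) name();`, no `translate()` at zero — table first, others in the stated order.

table();
translate([0, 929, 0]) chair();
translate([0, 0, 724]) stool();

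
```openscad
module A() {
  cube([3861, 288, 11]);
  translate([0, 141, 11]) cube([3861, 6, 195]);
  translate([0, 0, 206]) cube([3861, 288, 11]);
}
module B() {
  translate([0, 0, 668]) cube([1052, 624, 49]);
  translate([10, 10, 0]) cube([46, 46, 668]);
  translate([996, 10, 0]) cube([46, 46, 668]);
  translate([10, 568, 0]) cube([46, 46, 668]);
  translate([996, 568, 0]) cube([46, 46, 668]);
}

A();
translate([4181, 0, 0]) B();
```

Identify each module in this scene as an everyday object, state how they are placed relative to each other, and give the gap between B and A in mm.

A is an I-beam. B is a table. The table is on the floor beside the I-beam on its +x side. The gap between the table and the I-beam is 320 mm.

The table's nearest face is 320 mm from the I-beam's +x face.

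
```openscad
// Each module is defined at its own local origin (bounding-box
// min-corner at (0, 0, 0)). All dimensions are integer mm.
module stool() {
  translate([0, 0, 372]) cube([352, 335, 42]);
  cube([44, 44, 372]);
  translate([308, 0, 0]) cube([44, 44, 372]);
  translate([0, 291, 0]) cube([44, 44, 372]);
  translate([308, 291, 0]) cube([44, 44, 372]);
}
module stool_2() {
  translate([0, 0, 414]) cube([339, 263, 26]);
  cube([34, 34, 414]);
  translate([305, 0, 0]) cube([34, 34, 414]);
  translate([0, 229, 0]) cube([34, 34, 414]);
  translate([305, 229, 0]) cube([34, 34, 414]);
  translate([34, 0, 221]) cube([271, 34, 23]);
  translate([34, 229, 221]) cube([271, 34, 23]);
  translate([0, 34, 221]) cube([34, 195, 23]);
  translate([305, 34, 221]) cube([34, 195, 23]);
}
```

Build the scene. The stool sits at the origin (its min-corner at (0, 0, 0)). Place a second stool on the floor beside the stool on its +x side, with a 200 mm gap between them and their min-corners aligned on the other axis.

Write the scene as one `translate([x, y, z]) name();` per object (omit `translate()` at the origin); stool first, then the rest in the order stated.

stool();
translate([552, 0, 0]) stool_2();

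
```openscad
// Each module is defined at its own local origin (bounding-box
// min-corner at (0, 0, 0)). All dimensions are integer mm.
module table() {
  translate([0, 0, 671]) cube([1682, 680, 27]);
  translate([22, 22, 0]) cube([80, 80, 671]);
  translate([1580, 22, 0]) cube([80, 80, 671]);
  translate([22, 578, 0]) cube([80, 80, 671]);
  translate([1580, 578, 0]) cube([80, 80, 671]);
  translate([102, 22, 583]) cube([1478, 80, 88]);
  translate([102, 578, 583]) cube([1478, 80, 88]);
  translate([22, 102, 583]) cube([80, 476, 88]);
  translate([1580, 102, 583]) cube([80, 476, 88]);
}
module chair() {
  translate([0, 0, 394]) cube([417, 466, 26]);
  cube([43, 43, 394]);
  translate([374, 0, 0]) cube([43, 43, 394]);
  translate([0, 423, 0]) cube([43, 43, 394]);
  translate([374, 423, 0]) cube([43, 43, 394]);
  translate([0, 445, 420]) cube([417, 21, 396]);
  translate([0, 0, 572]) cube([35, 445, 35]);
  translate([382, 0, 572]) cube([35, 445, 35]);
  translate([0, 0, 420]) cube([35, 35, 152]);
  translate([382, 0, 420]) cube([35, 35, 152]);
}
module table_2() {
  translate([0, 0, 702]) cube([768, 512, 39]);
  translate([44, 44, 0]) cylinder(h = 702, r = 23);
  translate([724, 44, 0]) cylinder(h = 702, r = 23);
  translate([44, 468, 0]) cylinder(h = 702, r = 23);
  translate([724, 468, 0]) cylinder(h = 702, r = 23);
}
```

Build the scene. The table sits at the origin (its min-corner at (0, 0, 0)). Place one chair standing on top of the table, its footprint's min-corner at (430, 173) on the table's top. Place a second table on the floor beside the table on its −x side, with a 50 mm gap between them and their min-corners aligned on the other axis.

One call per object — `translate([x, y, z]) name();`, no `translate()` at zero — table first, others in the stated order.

table();
translate([430, 173, 698]) chair();
translate([-818, 0, 0]) table_2();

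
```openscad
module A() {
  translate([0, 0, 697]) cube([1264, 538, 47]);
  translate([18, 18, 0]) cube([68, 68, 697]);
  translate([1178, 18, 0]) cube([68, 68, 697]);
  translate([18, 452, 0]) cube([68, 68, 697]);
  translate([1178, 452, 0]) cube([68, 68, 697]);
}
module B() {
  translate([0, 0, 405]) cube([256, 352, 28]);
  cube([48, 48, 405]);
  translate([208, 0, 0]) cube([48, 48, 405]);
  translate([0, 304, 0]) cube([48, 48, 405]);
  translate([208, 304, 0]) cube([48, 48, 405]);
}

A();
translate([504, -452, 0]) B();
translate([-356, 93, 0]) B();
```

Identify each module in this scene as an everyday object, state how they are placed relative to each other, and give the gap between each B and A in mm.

A is a table. B is a stool. Two stools sit around the table at the −y, −x sides. The gap between each stool and the table is 100 mm.

Each stool's nearest face is 100 mm from the table's bounding box.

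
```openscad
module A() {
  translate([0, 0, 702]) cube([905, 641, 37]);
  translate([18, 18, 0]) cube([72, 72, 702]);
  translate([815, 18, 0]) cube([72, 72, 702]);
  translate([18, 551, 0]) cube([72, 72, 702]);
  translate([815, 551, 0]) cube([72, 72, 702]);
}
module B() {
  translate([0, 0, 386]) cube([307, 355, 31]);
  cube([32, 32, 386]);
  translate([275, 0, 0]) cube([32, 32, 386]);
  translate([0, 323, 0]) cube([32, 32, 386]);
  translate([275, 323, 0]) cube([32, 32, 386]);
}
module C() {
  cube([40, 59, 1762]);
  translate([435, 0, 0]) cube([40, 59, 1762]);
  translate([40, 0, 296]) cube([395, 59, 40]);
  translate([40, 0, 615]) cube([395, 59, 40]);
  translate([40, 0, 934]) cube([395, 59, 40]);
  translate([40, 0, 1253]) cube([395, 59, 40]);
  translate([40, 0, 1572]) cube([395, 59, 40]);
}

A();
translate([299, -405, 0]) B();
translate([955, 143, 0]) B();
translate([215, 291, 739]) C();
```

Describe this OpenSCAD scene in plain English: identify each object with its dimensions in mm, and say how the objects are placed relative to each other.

A is a rectangular dining table. The top is 905×641×37 mm with its upper surface at z = 739 mm. It stands on four 72×72 mm square legs, each inset 18 mm from the nearest pair of top edges, running from the floor to the underside of the top.

B is a four-legged stool. The seat is 307×355 mm, 31 mm thick, top at z = 417 mm. It stands on four square legs, each 32×32 mm in cross-section, from z = 0 to the seat underside, each flush with a corner of the seat.

C is a wooden ladder with two side rails of 40×59 mm section and 1762 mm height, set 475 mm apart overall. Between them run 5 rectangular rungs (59 mm deep, 40 mm thick), front faces flush with the rails' −y face. The bottom of the first rung is 296 mm above the floor and each subsequent rung is 319 mm higher than the one below.

Two stools sit around the table at the −y, +x sides. The ladder is on top of the table, centred.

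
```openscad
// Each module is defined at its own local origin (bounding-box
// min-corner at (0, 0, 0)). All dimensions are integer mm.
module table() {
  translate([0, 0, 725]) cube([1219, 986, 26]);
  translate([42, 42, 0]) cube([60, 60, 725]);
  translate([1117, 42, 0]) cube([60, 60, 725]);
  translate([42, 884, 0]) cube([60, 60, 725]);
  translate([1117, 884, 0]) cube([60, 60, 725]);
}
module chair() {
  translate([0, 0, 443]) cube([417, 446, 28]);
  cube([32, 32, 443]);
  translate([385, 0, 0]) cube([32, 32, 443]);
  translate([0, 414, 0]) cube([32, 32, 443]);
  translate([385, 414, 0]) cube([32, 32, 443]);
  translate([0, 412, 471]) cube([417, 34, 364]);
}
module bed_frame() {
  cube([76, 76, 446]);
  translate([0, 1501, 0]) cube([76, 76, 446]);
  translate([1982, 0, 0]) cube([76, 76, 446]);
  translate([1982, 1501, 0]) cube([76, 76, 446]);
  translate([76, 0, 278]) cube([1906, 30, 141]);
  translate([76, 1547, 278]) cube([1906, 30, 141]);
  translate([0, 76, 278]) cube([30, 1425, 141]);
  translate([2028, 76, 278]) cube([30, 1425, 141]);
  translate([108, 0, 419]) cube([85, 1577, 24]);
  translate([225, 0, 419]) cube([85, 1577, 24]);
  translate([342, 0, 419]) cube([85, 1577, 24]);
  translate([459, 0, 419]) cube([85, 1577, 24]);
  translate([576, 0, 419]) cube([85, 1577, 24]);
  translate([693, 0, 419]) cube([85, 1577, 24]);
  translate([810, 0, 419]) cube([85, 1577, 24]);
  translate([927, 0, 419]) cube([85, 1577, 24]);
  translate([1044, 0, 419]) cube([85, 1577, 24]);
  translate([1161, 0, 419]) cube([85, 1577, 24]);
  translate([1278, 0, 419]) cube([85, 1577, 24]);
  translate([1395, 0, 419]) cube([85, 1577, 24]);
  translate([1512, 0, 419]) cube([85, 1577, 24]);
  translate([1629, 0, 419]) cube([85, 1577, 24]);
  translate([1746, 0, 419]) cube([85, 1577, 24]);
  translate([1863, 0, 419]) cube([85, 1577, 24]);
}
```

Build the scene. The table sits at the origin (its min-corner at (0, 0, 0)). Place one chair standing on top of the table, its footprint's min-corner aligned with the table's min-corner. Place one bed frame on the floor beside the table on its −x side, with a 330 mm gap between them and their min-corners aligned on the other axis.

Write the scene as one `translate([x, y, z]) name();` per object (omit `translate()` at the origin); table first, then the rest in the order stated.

table();
translate([0, 0, 751]) chair();
translate([-2388, 0, 0]) bed_frame();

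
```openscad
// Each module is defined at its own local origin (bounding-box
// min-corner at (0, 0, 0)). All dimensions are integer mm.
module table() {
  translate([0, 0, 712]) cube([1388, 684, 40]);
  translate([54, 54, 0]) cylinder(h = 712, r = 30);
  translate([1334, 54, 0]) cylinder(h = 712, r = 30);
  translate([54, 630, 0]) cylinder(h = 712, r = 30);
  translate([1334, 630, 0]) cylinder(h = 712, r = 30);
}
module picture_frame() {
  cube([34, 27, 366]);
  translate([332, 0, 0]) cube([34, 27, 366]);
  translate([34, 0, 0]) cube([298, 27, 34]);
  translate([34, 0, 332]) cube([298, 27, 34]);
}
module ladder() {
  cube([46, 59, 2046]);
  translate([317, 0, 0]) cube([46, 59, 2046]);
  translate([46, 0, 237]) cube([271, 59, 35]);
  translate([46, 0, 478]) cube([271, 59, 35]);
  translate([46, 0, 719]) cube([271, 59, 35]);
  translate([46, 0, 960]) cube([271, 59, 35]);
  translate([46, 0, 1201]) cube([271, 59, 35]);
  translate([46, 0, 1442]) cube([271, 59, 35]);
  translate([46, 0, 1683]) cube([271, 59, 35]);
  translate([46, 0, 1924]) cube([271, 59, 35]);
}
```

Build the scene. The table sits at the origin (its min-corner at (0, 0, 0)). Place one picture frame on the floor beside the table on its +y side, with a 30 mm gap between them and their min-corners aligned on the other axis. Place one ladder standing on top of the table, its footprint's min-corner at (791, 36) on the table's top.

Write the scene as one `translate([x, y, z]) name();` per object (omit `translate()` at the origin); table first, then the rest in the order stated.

table();
translate([0, 714, 0]) picture_frame();
translate([791, 36, 752]) ladder();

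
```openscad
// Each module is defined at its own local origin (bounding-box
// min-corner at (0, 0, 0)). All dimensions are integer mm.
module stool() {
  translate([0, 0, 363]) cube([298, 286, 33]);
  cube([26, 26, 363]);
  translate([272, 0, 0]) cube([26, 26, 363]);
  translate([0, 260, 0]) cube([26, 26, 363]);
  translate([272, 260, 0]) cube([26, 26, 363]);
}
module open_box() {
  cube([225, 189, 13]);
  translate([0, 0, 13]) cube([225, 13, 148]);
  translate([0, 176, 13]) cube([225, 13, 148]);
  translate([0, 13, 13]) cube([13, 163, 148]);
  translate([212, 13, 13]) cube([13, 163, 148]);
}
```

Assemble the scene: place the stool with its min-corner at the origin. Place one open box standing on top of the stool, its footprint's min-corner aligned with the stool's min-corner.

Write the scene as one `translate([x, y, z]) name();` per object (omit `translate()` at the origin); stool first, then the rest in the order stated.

stool();
translate([0, 0, 396]) open_box();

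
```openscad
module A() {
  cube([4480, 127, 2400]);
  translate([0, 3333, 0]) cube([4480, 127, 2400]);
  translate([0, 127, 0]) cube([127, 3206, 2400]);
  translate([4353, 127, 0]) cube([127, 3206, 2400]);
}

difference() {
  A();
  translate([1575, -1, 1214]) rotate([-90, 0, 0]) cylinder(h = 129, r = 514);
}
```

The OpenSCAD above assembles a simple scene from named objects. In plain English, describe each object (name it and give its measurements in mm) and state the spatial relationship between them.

A is the wall frame of a small rectangular building: four walls, each 2400 mm tall and 127 mm thick, enclosing a footprint 4480 mm (x) by 3460 mm (y) outside-to-outside, with no floor or roof. The front and back walls (the −y and +y sides) span the full width; the two side walls fit between them.

The house frame has a circular hole of radius 514 mm through its front wall, centred at (x = 1575, z = 1214).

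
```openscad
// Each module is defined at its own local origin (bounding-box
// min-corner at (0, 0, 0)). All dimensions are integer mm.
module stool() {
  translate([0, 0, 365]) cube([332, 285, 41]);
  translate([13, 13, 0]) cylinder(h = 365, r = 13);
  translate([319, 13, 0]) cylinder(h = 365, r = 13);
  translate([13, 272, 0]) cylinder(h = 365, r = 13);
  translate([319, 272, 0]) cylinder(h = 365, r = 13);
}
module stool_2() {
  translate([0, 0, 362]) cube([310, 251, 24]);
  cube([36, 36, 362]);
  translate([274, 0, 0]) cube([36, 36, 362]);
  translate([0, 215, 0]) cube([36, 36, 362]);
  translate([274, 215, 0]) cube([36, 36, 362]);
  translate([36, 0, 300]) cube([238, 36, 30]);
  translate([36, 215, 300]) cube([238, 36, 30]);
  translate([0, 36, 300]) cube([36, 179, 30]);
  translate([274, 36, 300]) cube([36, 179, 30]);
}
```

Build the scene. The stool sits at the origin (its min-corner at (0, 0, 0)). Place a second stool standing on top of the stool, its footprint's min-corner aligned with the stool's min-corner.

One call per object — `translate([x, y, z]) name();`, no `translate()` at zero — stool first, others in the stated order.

stool();
translate([0, 0, 406]) stool_2();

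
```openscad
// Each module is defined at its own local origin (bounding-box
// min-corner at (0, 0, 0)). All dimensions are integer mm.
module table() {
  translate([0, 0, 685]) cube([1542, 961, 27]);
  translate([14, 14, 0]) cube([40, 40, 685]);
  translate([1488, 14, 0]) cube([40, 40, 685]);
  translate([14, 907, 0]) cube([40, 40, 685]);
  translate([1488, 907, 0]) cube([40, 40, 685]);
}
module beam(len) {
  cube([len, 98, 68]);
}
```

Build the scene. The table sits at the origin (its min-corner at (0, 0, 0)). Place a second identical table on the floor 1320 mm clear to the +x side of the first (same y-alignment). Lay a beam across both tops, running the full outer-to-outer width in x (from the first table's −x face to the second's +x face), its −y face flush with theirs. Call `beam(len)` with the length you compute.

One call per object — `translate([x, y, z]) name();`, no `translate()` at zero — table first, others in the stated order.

table();
translate([2862, 0, 0]) table();
translate([0, 0, 712]) beam(4404);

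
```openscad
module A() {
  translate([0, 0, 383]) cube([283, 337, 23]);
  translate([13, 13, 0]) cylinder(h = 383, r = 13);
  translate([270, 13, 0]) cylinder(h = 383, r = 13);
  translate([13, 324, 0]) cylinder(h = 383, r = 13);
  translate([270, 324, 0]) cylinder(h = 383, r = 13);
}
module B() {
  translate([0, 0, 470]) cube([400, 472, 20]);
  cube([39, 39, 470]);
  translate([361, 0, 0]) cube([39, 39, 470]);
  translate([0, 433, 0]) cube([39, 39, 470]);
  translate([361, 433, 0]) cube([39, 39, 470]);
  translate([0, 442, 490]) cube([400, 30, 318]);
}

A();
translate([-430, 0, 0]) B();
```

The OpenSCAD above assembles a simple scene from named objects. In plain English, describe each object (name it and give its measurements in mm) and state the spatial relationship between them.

A is a simple wooden stool: a rectangular seat 283 mm (x) by 337 mm (y), 23 mm thick, top face at z = 406 mm, on four round legs, each 26 mm in diameter. The legs rest on z = 0, each leg's axis is inset half a diameter from the nearest pair of seat edges (so the leg's bounding box is flush with the corner).

B is a chair. The seat is a 400×472×20 mm slab with its top at z = 490 mm, on four 39×39 mm corner legs (flush with the seat edges, standing on z = 0). A flat backrest 30 mm thick, 318 mm tall, spans the full seat width and rises from the seat top along its +y edge, rear face flush with the rear of the seat.

The chair is on the floor beside the stool on its −x side.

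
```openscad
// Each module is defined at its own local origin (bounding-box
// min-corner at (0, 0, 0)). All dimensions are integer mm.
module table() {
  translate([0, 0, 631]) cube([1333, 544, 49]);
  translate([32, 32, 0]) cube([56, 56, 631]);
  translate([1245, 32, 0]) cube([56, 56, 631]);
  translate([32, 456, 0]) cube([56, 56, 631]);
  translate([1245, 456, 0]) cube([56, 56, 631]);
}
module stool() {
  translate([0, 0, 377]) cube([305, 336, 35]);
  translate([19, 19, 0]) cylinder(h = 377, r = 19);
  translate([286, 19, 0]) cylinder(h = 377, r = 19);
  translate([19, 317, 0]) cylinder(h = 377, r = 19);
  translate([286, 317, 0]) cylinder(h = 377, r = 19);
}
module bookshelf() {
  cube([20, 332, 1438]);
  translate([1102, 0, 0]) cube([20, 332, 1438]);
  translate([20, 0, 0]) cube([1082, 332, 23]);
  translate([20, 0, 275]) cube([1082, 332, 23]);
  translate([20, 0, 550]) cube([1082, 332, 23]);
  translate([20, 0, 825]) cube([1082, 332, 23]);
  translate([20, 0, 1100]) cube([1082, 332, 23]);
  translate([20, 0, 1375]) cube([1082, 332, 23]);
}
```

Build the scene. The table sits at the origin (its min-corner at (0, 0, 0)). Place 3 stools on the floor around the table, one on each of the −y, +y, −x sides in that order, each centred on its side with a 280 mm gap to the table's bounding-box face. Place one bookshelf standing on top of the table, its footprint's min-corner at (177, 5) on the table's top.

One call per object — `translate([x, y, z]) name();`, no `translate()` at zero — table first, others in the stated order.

table();
translate([514, -616, 0]) stool();
translate([514, 824, 0]) stool();
translate([-585, 104, 0]) stool();
translate([177, 5, 680]) bookshelf();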